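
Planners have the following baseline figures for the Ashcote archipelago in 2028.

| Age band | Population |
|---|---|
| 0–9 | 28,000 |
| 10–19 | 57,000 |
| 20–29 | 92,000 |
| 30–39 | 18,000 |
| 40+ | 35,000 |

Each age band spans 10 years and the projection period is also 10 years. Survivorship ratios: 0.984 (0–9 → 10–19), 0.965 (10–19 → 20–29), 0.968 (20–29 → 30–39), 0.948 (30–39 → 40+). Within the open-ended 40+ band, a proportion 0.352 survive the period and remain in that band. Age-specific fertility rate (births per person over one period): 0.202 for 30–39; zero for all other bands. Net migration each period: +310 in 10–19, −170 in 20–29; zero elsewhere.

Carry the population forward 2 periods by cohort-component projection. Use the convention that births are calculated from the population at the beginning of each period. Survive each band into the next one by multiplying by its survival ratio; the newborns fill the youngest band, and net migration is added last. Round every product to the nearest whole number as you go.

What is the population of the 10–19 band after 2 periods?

Period 1:
Births: 18000 × 0.202 = 3636
10–19: 28000 × 0.984 = 27552
20–29: 57000 × 0.965 = 55005
30–39: 92000 × 0.968 = 89056
40+: 18000 × 0.948 + 35000 × 0.352 = 17064 + 12320 = 29384
Net migration: 10–19 + 310 → 27862; 20–29 − 170 → 54835
Population now: 0–9=3636, 10–19=27862, 20–29=54835, 30–39=89056, 40+=29384
Period 2:
Births: 89056 × 0.202 = 17989
10–19: 3636 × 0.984 = 3578
20–29: 27862 × 0.965 = 26887
30–39: 54835 × 0.968 = 53080
40+: 89056 × 0.948 + 29384 × 0.352 = 84425 + 10343 = 94768
Net migration: 10–19 + 310 → 3888; 20–29 − 170 → 26717
Population now: 0–9=17989, 10–19=3888, 20–29=26717, 30–39=53080, 40+=94768

3888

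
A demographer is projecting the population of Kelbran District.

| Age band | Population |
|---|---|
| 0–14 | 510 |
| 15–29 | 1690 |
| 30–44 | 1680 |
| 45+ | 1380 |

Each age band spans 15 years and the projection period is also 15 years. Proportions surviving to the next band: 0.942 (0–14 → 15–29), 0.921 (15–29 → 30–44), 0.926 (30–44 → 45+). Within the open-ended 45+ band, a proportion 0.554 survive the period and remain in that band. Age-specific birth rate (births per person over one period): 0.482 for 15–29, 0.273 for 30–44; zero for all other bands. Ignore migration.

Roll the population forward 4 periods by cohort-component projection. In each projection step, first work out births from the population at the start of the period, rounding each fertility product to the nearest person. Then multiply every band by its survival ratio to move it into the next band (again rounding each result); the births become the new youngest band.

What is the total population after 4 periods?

After projecting period 1:
Births: 1690 * 0.482 = 815 ; 1680 * 0.273 = 459 → 1274
15–29: 510 * 0.942 = 480
30–44: 1690 * 0.921 = 1556
45+: 1680 * 0.926 + 1380 * 0.554 = 1556 + 765 = 2321
→ [1274, 480, 1556, 2321]
After projecting period 2:
Births: 480 * 0.482 = 231 ; 1556 * 0.273 = 425 → 656
15–29: 1274 * 0.942 = 1200
30–44: 480 * 0.921 = 442
45+: 1556 * 0.926 + 2321 * 0.554 = 1441 + 1286 = 2727
→ [656, 1200, 442, 2727]
After projecting period 3:
Births: 1200 * 0.482 = 578 ; 442 * 0.273 = 121 → 699
15–29: 656 * 0.942 = 618
30–44: 1200 * 0.921 = 1105
45+: 442 * 0.926 + 2727 * 0.554 = 409 + 1511 = 1920
→ [699, 618, 1105, 1920]
After projecting period 4:
Births: 618 * 0.482 = 298 ; 1105 * 0.273 = 302 → 600
15–29: 699 * 0.942 = 658
30–44: 618 * 0.921 = 569
45+: 1105 * 0.926 + 1920 * 0.554 = 1023 + 1064 = 2087
→ [600, 658, 569, 2087]
Total after period 4: 600 + 658 + 569 + 2087 = 3914

3914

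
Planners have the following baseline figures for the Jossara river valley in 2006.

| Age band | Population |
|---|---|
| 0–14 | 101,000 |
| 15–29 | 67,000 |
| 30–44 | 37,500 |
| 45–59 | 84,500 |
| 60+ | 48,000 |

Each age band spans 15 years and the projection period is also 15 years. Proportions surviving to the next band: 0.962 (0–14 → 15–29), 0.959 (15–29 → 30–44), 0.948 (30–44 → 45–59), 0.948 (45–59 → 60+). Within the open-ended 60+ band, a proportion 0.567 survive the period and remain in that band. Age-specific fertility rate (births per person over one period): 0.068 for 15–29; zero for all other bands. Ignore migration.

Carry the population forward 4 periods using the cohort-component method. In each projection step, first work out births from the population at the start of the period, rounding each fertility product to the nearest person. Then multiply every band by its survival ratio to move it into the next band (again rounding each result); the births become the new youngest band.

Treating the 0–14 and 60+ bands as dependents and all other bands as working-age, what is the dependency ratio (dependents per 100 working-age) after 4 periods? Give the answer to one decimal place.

1421.1

Numbering the groups 1..5 from youngest to oldest:
— Period 1 —
Births: 67000 × 0.068 = 4556
Group 2: 101000 × 0.962 = 97162
Group 3: 67000 × 0.959 = 64253
Group 4: 37500 × 0.948 = 35550
Group 5: 84500 × 0.948 + 48000 × 0.567 = 80106 + 27216 = 107322
End of period: [4556, 97162, 64253, 35550, 107322]
— Period 2 —
Births: 97162 × 0.068 = 6607
Group 2: 4556 × 0.962 = 4383
Group 3: 97162 × 0.959 = 93178
Group 4: 64253 × 0.948 = 60912
Group 5: 35550 × 0.948 + 107322 × 0.567 = 33701 + 60852 = 94553
End of period: [6607, 4383, 93178, 60912, 94553]
— Period 3 —
Births: 4383 × 0.068 = 298
Group 2: 6607 × 0.962 = 6356
Group 3: 4383 × 0.959 = 4203
Group 4: 93178 × 0.948 = 88333
Group 5: 60912 × 0.948 + 94553 × 0.567 = 57745 + 53612 = 111357
End of period: [298, 6356, 4203, 88333, 111357]
— Period 4 —
Births: 6356 × 0.068 = 432
Group 2: 298 × 0.962 = 287
Group 3: 6356 × 0.959 = 6095
Group 4: 4203 × 0.948 = 3984
Group 5: 88333 × 0.948 + 111357 × 0.567 = 83740 + 63139 = 146879
End of period: [432, 287, 6095, 3984, 146879]
Dependents (band 0–14 + band 60+) = 432 + 146879 = 147311; working-age = 10366; ratio = 147311/10366 × 100 = 1421.1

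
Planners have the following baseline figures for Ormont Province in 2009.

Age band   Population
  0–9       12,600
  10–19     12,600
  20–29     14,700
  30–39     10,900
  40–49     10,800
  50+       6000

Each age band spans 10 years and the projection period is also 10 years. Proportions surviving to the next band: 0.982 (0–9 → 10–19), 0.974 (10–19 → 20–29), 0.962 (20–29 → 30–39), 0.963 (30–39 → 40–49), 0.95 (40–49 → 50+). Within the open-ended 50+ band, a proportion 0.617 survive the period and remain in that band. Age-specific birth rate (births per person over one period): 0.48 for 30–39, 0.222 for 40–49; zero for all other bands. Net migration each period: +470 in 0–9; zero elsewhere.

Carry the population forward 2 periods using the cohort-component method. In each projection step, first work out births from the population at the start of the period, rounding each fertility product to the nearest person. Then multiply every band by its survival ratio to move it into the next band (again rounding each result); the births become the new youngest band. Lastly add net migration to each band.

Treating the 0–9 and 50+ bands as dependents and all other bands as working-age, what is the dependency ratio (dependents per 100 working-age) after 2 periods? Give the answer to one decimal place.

62.0

Period 1.
Births: 10900 × 0.48 = 5232  |  10800 × 0.222 = 2398 — total 7630
10–19: 12600 × 0.982 = 12373
20–29: 12600 × 0.974 = 12272
30–39: 14700 × 0.962 = 14141
40–49: 10900 × 0.963 = 10497
50+: 10800 × 0.95 + 6000 × 0.617 = 10260 + 3702 = 13962
Net migration: 0–9 + 470 → 8100
→ [8100, 12373, 12272, 14141, 10497, 13962]
Period 2.
Births: 14141 × 0.48 = 6788  |  10497 × 0.222 = 2330 — total 9118
10–19: 8100 × 0.982 = 7954
20–29: 12373 × 0.974 = 12051
30–39: 12272 × 0.962 = 11806
40–49: 14141 × 0.963 = 13618
50+: 10497 × 0.95 + 13962 × 0.617 = 9972 + 8615 = 18587
Net migration: 0–9 + 470 → 9588
→ [9588, 7954, 12051, 11806, 13618, 18587]
Dependents (band 0–9 + band 50+) = 9588 + 18587 = 28175; working-age = 45429; ratio = 28175/45429 × 100 = 62.0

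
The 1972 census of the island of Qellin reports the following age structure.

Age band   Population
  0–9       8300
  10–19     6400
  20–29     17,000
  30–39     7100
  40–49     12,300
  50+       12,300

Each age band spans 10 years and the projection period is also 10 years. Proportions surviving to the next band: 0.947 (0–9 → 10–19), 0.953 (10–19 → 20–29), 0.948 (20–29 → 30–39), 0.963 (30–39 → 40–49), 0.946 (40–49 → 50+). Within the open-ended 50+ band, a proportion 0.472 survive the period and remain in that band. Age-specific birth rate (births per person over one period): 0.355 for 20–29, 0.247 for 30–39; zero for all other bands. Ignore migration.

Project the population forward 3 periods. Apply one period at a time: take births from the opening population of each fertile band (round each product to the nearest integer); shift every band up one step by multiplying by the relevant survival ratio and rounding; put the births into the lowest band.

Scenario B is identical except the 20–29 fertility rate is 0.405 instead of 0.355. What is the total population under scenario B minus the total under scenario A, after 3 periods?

Period 1:
Births: 17000 × 0.355 = 6035  |  7100 × 0.247 = 1754 — total 7789
10–19: 8300 × 0.947 = 7860
20–29: 6400 × 0.953 = 6099
30–39: 17000 × 0.948 = 16116
40–49: 7100 × 0.963 = 6837
50+: 12300 × 0.946 + 12300 × 0.472 = 11636 + 5806 = 17442
Giving 7789 / 7860 / 6099 / 16116 / 6837 / 17442.
Period 2:
Births: 6099 × 0.355 = 2165  |  16116 × 0.247 = 3981 — total 6146
10–19: 7789 × 0.947 = 7376
20–29: 7860 × 0.953 = 7491
30–39: 6099 × 0.948 = 5782
40–49: 16116 × 0.963 = 15520
50+: 6837 × 0.946 + 17442 × 0.472 = 6468 + 8233 = 14701
Giving 6146 / 7376 / 7491 / 5782 / 15520 / 14701.
Period 3:
Births: 7491 × 0.355 = 2659  |  5782 × 0.247 = 1428 — total 4087
10–19: 6146 × 0.947 = 5820
20–29: 7376 × 0.953 = 7029
30–39: 7491 × 0.948 = 7101
40–49: 5782 × 0.963 = 5568
50+: 15520 × 0.946 + 14701 × 0.472 = 14682 + 6939 = 21621
Giving 4087 / 5820 / 7029 / 7101 / 5568 / 21621.
Scenario A total after 3 periods: 51226
Scenario B projection —
Period 1:
Births: 17000 × 0.405 = 6885  |  7100 × 0.247 = 1754 — total 8639
10–19: 8300 × 0.947 = 7860
20–29: 6400 × 0.953 = 6099
30–39: 17000 × 0.948 = 16116
40–49: 7100 × 0.963 = 6837
50+: 12300 × 0.946 + 12300 × 0.472 = 11636 + 5806 = 17442
Giving 8639 / 7860 / 6099 / 16116 / 6837 / 17442.
Period 2:
Births: 6099 × 0.405 = 2470  |  16116 × 0.247 = 3981 — total 6451
10–19: 8639 × 0.947 = 8181
20–29: 7860 × 0.953 = 7491
30–39: 6099 × 0.948 = 5782
40–49: 16116 × 0.963 = 15520
50+: 6837 × 0.946 + 17442 × 0.472 = 6468 + 8233 = 14701
Giving 6451 / 8181 / 7491 / 5782 / 15520 / 14701.
Period 3:
Births: 7491 × 0.405 = 3034  |  5782 × 0.247 = 1428 — total 4462
10–19: 6451 × 0.947 = 6109
20–29: 8181 × 0.953 = 7796
30–39: 7491 × 0.948 = 7101
40–49: 5782 × 0.963 = 5568
50+: 15520 × 0.946 + 14701 × 0.472 = 14682 + 6939 = 21621
Giving 4462 / 6109 / 7796 / 7101 / 5568 / 21621.
Scenario B total after 3 periods: 52657
Difference B − A = 52657 − 51226 = 1431

1431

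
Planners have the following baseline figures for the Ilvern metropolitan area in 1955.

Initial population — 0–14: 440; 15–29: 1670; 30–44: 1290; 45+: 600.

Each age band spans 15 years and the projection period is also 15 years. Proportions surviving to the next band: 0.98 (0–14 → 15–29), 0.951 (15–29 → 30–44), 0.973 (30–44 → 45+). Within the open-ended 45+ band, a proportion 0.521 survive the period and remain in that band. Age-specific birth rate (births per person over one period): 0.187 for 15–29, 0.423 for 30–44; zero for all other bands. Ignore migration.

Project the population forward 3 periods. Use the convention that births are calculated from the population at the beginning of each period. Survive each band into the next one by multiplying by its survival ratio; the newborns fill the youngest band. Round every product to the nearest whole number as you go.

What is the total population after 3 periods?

3498

— Period 1 —
Births: 1670 × 0.187 = 312  |  1290 × 0.423 = 546 ⇒ total 858
15–29: 440 × 0.98 = 431
30–44: 1670 × 0.951 = 1588
45+: 1290 × 0.973 + 600 × 0.521 = 1255 + 313 = 1568
End of period: [858, 431, 1588, 1568]
— Period 2 —
Births: 431 × 0.187 = 81  |  1588 × 0.423 = 672 ⇒ total 753
15–29: 858 × 0.98 = 841
30–44: 431 × 0.951 = 410
45+: 1588 × 0.973 + 1568 × 0.521 = 1545 + 817 = 2362
End of period: [753, 841, 410, 2362]
— Period 3 —
Births: 841 × 0.187 = 157  |  410 × 0.423 = 173 ⇒ total 330
15–29: 753 × 0.98 = 738
30–44: 841 × 0.951 = 800
45+: 410 × 0.973 + 2362 × 0.521 = 399 + 1231 = 1630
End of period: [330, 738, 800, 1630]
Total after period 3: 330 + 738 + 800 + 1630 = 3498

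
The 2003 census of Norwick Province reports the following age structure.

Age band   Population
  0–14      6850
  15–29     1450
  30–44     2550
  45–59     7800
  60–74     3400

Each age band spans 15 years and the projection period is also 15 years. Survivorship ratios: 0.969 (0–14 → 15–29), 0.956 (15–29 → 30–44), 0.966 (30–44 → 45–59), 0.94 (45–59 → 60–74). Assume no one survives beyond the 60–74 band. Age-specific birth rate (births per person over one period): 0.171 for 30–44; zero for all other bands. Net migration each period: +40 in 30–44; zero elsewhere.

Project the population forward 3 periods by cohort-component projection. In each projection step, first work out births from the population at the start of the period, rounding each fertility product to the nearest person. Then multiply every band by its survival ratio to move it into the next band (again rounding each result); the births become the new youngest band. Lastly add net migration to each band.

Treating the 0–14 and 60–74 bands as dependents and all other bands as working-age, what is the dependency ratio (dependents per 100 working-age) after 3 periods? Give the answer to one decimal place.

Numbering the bands 1..5 from youngest to oldest:
After projecting period 1:
Births: 2550 × 0.171 = 436
Band 2: 6850 × 0.969 = 6638
Band 3: 1450 × 0.956 = 1386
Band 4: 2550 × 0.966 = 2463
Band 5: 7800 × 0.94 = 7332
Net migration: Band 3 + 40 → 1426
End of period: [436, 6638, 1426, 2463, 7332]
After projecting period 2:
Births: 1426 × 0.171 = 244
Band 2: 436 × 0.969 = 422
Band 3: 6638 × 0.956 = 6346
Band 4: 1426 × 0.966 = 1378
Band 5: 2463 × 0.94 = 2315
Net migration: Band 3 + 40 → 6386
End of period: [244, 422, 6386, 1378, 2315]
After projecting period 3:
Births: 6386 × 0.171 = 1092
Band 2: 244 × 0.969 = 236
Band 3: 422 × 0.956 = 403
Band 4: 6386 × 0.966 = 6169
Band 5: 1378 × 0.94 = 1295
Net migration: Band 3 + 40 → 443
End of period: [1092, 236, 443, 6169, 1295]
Dependents (band 0–14 + band 60–74) = 1092 + 1295 = 2387; working-age = 6848; ratio = 2387/6848 × 100 = 34.9

34.9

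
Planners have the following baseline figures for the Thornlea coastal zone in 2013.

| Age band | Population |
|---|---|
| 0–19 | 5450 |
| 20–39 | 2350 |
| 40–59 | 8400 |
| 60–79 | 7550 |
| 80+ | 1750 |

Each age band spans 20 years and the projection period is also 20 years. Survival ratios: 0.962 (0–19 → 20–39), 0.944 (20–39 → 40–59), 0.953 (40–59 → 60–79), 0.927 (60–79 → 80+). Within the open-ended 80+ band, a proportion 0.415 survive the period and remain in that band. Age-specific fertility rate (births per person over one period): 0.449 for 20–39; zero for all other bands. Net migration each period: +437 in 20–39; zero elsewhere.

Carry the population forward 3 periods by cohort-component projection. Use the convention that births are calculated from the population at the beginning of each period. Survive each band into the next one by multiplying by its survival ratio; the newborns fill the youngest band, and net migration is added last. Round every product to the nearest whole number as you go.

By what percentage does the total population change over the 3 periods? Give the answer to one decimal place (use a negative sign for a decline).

— Period 1 —
Births: 2350 * 0.449 = 1055
20–39: 5450 * 0.962 = 5243
40–59: 2350 * 0.944 = 2218
60–79: 8400 * 0.953 = 8005
80+: 7550 * 0.927 + 1750 * 0.415 = 6999 + 726 = 7725
Net migration: 20–39 + 437 → 5680
Population now: 0–19=1055, 20–39=5680, 40–59=2218, 60–79=8005, 80+=7725
— Period 2 —
Births: 5680 * 0.449 = 2550
20–39: 1055 * 0.962 = 1015
40–59: 5680 * 0.944 = 5362
60–79: 2218 * 0.953 = 2114
80+: 8005 * 0.927 + 7725 * 0.415 = 7421 + 3206 = 10627
Net migration: 20–39 + 437 → 1452
Population now: 0–19=2550, 20–39=1452, 40–59=5362, 60–79=2114, 80+=10627
— Period 3 —
Births: 1452 * 0.449 = 652
20–39: 2550 * 0.962 = 2453
40–59: 1452 * 0.944 = 1371
60–79: 5362 * 0.953 = 5110
80+: 2114 * 0.927 + 10627 * 0.415 = 1960 + 4410 = 6370
Net migration: 20–39 + 437 → 2890
Population now: 0–19=652, 20–39=2890, 40–59=1371, 60–79=5110, 80+=6370
Total: 25500 → 16393; change = -9107; percentage change = -35.7%

-35.7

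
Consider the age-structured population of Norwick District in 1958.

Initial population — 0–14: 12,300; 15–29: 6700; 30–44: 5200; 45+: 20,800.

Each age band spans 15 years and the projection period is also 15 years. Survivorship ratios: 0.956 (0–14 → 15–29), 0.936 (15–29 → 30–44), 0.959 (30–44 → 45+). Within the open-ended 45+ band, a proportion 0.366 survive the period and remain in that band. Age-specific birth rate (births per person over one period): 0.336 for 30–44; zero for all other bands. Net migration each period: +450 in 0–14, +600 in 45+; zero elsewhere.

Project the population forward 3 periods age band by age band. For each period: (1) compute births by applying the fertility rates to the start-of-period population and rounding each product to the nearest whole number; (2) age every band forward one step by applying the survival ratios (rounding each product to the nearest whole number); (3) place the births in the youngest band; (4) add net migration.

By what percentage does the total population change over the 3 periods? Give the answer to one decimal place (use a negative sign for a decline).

Period 1:
Births: 5200 * 0.336 = 1747
15–29: 12300 * 0.956 = 11759
30–44: 6700 * 0.936 = 6271
45+: 5200 * 0.959 + 20800 * 0.366 = 4987 + 7613 = 12600
Net migration: 0–14 + 450 → 2197; 45+ + 600 → 13200
End of period: [2197, 11759, 6271, 13200]
Period 2:
Births: 6271 * 0.336 = 2107
15–29: 2197 * 0.956 = 2100
30–44: 11759 * 0.936 = 11006
45+: 6271 * 0.959 + 13200 * 0.366 = 6014 + 4831 = 10845
Net migration: 0–14 + 450 → 2557; 45+ + 600 → 11445
End of period: [2557, 2100, 11006, 11445]
Period 3:
Births: 11006 * 0.336 = 3698
15–29: 2557 * 0.956 = 2444
30–44: 2100 * 0.936 = 1966
45+: 11006 * 0.959 + 11445 * 0.366 = 10555 + 4189 = 14744
Net migration: 0–14 + 450 → 4148; 45+ + 600 → 15344
End of period: [4148, 2444, 1966, 15344]
Total: 45000 → 23902; change = -21098; percentage change = -46.9%

-46.9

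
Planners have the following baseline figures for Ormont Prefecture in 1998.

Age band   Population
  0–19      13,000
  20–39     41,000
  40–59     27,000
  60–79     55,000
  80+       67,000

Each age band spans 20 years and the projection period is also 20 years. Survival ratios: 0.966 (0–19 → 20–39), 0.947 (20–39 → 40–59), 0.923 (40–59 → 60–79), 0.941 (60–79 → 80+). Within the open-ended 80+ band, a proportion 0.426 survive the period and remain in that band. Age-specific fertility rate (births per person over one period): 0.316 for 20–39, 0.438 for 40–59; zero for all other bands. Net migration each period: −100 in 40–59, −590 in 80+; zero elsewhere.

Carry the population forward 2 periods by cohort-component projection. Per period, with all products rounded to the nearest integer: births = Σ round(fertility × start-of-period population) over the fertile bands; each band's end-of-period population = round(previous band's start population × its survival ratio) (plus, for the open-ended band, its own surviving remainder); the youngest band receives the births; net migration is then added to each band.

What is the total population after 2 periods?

Period 1:
Births: 41000 × 0.316 = 12956  |  27000 × 0.438 = 11826 — total 24782
20–39: 13000 × 0.966 = 12558
40–59: 41000 × 0.947 = 38827
60–79: 27000 × 0.923 = 24921
80+: 55000 × 0.941 + 67000 × 0.426 = 51755 + 28542 = 80297
Net migration: 40–59 − 100 → 38727; 80+ − 590 → 79707
End of period: [24782, 12558, 38727, 24921, 79707]
Period 2:
Births: 12558 × 0.316 = 3968  |  38727 × 0.438 = 16962 — total 20930
20–39: 24782 × 0.966 = 23939
40–59: 12558 × 0.947 = 11892
60–79: 38727 × 0.923 = 35745
80+: 24921 × 0.941 + 79707 × 0.426 = 23451 + 33955 = 57406
Net migration: 40–59 − 100 → 11792; 80+ − 590 → 56816
End of period: [20930, 23939, 11792, 35745, 56816]
Total after period 2: 20930 + 23939 + 11792 + 35745 + 56816 = 149222

149222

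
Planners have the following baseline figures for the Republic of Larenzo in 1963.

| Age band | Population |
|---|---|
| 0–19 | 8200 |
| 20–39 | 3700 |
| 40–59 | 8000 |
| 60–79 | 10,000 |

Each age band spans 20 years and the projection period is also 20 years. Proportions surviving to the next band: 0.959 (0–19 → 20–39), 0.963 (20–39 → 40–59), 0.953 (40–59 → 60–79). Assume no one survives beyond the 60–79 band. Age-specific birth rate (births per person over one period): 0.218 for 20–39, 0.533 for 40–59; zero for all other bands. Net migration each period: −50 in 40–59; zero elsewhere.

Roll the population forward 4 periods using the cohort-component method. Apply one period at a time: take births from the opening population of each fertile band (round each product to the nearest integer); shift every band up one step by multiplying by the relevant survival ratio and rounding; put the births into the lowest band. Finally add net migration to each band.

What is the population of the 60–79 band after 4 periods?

(Bands numbered youngest = 1 to oldest = 4.)
— Period 1 —
Births: 3700 × 0.218 = 807 ; 8000 × 0.533 = 4264 ⇒ total 5071
Band 2: 8200 × 0.959 = 7864
Band 3: 3700 × 0.963 = 3563
Band 4: 8000 × 0.953 = 7624
Net migration: Band 3 − 50 → 3513
End of period: [5071, 7864, 3513, 7624]
— Period 2 —
Births: 7864 × 0.218 = 1714 ; 3513 × 0.533 = 1872 ⇒ total 3586
Band 2: 5071 × 0.959 = 4863
Band 3: 7864 × 0.963 = 7573
Band 4: 3513 × 0.953 = 3348
Net migration: Band 3 − 50 → 7523
End of period: [3586, 4863, 7523, 3348]
— Period 3 —
Births: 4863 × 0.218 = 1060 ; 7523 × 0.533 = 4010 ⇒ total 5070
Band 2: 3586 × 0.959 = 3439
Band 3: 4863 × 0.963 = 4683
Band 4: 7523 × 0.953 = 7169
Net migration: Band 3 − 50 → 4633
End of period: [5070, 3439, 4633, 7169]
— Period 4 —
Births: 3439 × 0.218 = 750 ; 4633 × 0.533 = 2469 ⇒ total 3219
Band 2: 5070 × 0.959 = 4862
Band 3: 3439 × 0.963 = 3312
Band 4: 4633 × 0.953 = 4415
Net migration: Band 3 − 50 → 3262
End of period: [3219, 4862, 3262, 4415]

4415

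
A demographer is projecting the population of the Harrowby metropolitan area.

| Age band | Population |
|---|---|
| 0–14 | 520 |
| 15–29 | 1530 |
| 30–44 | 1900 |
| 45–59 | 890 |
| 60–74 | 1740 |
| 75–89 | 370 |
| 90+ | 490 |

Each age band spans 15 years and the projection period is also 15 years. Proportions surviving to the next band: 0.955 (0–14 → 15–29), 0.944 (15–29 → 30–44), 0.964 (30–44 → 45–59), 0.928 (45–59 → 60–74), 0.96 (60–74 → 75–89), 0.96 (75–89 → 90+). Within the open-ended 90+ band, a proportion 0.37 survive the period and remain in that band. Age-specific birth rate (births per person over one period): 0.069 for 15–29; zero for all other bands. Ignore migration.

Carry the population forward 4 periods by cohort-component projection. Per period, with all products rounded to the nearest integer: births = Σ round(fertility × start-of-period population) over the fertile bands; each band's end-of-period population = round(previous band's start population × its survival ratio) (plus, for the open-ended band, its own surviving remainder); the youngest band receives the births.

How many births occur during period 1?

106

After projecting period 1:
Births: 1530 * 0.069 = 106
15–29: 520 * 0.955 = 497
30–44: 1530 * 0.944 = 1444
45–59: 1900 * 0.964 = 1832
60–74: 890 * 0.928 = 826
75–89: 1740 * 0.96 = 1670
90+: 370 * 0.96 + 490 * 0.37 = 355 + 181 = 536
End of period: [106, 497, 1444, 1832, 826, 1670, 536]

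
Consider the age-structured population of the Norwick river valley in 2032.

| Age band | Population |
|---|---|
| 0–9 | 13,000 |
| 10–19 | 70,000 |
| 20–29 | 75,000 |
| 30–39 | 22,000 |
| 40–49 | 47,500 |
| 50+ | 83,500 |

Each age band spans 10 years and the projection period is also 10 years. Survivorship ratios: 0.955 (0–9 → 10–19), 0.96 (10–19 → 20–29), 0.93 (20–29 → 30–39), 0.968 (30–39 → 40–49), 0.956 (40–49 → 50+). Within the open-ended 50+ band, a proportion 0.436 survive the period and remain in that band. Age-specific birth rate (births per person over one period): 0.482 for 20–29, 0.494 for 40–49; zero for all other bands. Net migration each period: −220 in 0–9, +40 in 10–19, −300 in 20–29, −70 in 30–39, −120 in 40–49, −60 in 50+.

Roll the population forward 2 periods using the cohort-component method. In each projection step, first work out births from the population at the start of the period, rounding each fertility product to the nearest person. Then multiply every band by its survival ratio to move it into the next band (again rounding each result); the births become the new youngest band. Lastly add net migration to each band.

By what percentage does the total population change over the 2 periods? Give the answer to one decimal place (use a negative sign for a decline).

After projecting period 1:
Births: 75000 × 0.482 = 36150  |  47500 × 0.494 = 23465 → total 59615
10–19: 13000 × 0.955 = 12415
20–29: 70000 × 0.96 = 67200
30–39: 75000 × 0.93 = 69750
40–49: 22000 × 0.968 = 21296
50+: 47500 × 0.956 + 83500 × 0.436 = 45410 + 36406 = 81816
Net migration: 0–9 − 220 → 59395; 10–19 + 40 → 12455; 20–29 − 300 → 66900; 30–39 − 70 → 69680; 40–49 − 120 → 21176; 50+ − 60 → 81756
→ [59395, 12455, 66900, 69680, 21176, 81756]
After projecting period 2:
Births: 66900 × 0.482 = 32246  |  21176 × 0.494 = 10461 → total 42707
10–19: 59395 × 0.955 = 56722
20–29: 12455 × 0.96 = 11957
30–39: 66900 × 0.93 = 62217
40–49: 69680 × 0.968 = 67450
50+: 21176 × 0.956 + 81756 × 0.436 = 20244 + 35646 = 55890
Net migration: 0–9 − 220 → 42487; 10–19 + 40 → 56762; 20–29 − 300 → 11657; 30–39 − 70 → 62147; 40–49 − 120 → 67330; 50+ − 60 → 55830
→ [42487, 56762, 11657, 62147, 67330, 55830]
Total: 311000 → 296213; change = -14787; percentage change = -4.8%

-4.8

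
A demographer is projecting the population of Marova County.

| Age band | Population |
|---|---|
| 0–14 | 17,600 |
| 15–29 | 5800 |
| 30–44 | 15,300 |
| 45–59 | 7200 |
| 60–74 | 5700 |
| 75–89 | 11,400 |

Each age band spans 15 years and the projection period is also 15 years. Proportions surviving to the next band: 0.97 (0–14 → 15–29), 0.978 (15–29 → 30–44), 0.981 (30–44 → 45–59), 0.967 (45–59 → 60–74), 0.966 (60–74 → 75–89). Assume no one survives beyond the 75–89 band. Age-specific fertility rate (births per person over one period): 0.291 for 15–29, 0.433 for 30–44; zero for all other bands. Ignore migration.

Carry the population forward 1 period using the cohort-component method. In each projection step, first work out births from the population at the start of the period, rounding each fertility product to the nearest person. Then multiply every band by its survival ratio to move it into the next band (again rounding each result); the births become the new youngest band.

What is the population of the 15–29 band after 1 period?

Call the bands 1 to 6, youngest first.
Period 1:
Births: 5800 * 0.291 = 1688, 15300 * 0.433 = 6625 → 8313
Band 2: 17600 * 0.97 = 17072
Band 3: 5800 * 0.978 = 5672
Band 4: 15300 * 0.981 = 15009
Band 5: 7200 * 0.967 = 6962
Band 6: 5700 * 0.966 = 5506
Population now: 0–14=8313, 15–29=17072, 30–44=5672, 45–59=15009, 60–74=6962, 75–89=5506

17072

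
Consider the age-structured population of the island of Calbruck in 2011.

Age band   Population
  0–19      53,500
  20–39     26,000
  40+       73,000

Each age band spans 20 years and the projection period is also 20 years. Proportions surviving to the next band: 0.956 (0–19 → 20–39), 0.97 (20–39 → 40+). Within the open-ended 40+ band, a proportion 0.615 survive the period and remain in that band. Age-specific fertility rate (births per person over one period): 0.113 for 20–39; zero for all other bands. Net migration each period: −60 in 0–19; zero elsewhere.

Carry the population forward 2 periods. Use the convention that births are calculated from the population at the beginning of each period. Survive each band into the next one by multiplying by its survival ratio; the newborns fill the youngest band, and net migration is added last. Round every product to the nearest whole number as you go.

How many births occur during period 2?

5779

Let group 1 be 0–19 through group 3 = 40+.
Period 1.
Births: 26000 * 0.113 = 2938
Group 2: 53500 * 0.956 = 51146
Group 3: 26000 * 0.97 + 73000 * 0.615 = 25220 + 44895 = 70115
Net migration: Group 1 − 60 → 2878
End of period: [2878, 51146, 70115]
Period 2.
Births: 51146 * 0.113 = 5779
Group 2: 2878 * 0.956 = 2751
Group 3: 51146 * 0.97 + 70115 * 0.615 = 49612 + 43121 = 92733
Net migration: Group 1 − 60 → 5719
End of period: [5719, 2751, 92733]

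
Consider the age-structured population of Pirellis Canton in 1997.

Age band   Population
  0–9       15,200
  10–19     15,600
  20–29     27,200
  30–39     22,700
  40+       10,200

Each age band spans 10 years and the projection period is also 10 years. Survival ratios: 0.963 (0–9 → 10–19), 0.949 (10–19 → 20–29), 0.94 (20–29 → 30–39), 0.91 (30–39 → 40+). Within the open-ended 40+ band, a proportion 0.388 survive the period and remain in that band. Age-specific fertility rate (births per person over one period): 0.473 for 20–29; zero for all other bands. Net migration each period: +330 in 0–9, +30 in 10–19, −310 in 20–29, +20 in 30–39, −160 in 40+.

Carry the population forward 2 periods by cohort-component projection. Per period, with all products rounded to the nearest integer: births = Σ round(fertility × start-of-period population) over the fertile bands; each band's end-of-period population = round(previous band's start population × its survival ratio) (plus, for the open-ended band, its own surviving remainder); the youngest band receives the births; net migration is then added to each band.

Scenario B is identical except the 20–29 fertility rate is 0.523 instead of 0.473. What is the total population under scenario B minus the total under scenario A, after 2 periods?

2033

Call the groups 1 to 5, youngest first.
Period 1.
Births: 27200 × 0.473 = 12866
Group 2: 15200 × 0.963 = 14638
Group 3: 15600 × 0.949 = 14804
Group 4: 27200 × 0.94 = 25568
Group 5: 22700 × 0.91 + 10200 × 0.388 = 20657 + 3958 = 24615
Net migration: Group 1 + 330 → 13196; Group 2 + 30 → 14668; Group 3 − 310 → 14494; Group 4 + 20 → 25588; Group 5 − 160 → 24455
→ [13196, 14668, 14494, 25588, 24455]
Period 2.
Births: 14494 × 0.473 = 6856
Group 2: 13196 × 0.963 = 12708
Group 3: 14668 × 0.949 = 13920
Group 4: 14494 × 0.94 = 13624
Group 5: 25588 × 0.91 + 24455 × 0.388 = 23285 + 9489 = 32774
Net migration: Group 1 + 330 → 7186; Group 2 + 30 → 12738; Group 3 − 310 → 13610; Group 4 + 20 → 13644; Group 5 − 160 → 32614
→ [7186, 12738, 13610, 13644, 32614]
Scenario A total after 2 periods: 79792
Scenario B projection —
Period 1.
Births: 27200 × 0.523 = 14226
Group 2: 15200 × 0.963 = 14638
Group 3: 15600 × 0.949 = 14804
Group 4: 27200 × 0.94 = 25568
Group 5: 22700 × 0.91 + 10200 × 0.388 = 20657 + 3958 = 24615
Net migration: Group 1 + 330 → 14556; Group 2 + 30 → 14668; Group 3 − 310 → 14494; Group 4 + 20 → 25588; Group 5 − 160 → 24455
→ [14556, 14668, 14494, 25588, 24455]
Period 2.
Births: 14494 × 0.523 = 7580
Group 2: 14556 × 0.963 = 14017
Group 3: 14668 × 0.949 = 13920
Group 4: 14494 × 0.94 = 13624
Group 5: 25588 × 0.91 + 24455 × 0.388 = 23285 + 9489 = 32774
Net migration: Group 1 + 330 → 7910; Group 2 + 30 → 14047; Group 3 − 310 → 13610; Group 4 + 20 → 13644; Group 5 − 160 → 32614
→ [7910, 14047, 13610, 13644, 32614]
Scenario B total after 2 periods: 81825
Difference B − A = 81825 − 79792 = 2033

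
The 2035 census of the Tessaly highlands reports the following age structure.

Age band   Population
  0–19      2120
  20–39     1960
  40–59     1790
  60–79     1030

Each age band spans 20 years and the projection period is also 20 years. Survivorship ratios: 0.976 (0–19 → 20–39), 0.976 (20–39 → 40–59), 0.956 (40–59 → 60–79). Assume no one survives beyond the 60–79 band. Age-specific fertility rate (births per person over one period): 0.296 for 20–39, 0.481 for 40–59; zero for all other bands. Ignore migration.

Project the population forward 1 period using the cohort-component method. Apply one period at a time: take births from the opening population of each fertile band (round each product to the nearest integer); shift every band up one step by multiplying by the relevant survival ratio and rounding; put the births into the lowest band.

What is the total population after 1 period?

[period 1]
Births: 1960 × 0.296 = 580 ; 1790 × 0.481 = 861 ⇒ total 1441
20–39: 2120 × 0.976 = 2069
40–59: 1960 × 0.976 = 1913
60–79: 1790 × 0.956 = 1711
Giving 1441 / 2069 / 1913 / 1711.
Total after period 1: 1441 + 2069 + 1913 + 1711 = 7134

7134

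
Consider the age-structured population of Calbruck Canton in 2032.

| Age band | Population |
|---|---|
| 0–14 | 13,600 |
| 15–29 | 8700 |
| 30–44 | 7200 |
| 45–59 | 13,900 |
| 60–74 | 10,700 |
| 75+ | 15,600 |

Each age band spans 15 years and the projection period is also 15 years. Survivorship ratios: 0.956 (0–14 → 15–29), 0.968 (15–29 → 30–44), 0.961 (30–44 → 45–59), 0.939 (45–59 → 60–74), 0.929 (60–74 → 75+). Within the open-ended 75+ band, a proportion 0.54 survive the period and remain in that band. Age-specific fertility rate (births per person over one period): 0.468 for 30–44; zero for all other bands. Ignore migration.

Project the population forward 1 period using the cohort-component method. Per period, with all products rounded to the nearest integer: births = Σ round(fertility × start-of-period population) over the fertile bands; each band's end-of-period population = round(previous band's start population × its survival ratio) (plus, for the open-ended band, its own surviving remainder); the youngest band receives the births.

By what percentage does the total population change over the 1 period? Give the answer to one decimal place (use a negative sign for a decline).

-9.4

After projecting period 1:
Births: 7200 * 0.468 = 3370
15–29: 13600 * 0.956 = 13002
30–44: 8700 * 0.968 = 8422
45–59: 7200 * 0.961 = 6919
60–74: 13900 * 0.939 = 13052
75+: 10700 * 0.929 + 15600 * 0.54 = 9940 + 8424 = 18364
→ [3370, 13002, 8422, 6919, 13052, 18364]
Total: 69700 → 63129; change = -6571; percentage change = -9.4%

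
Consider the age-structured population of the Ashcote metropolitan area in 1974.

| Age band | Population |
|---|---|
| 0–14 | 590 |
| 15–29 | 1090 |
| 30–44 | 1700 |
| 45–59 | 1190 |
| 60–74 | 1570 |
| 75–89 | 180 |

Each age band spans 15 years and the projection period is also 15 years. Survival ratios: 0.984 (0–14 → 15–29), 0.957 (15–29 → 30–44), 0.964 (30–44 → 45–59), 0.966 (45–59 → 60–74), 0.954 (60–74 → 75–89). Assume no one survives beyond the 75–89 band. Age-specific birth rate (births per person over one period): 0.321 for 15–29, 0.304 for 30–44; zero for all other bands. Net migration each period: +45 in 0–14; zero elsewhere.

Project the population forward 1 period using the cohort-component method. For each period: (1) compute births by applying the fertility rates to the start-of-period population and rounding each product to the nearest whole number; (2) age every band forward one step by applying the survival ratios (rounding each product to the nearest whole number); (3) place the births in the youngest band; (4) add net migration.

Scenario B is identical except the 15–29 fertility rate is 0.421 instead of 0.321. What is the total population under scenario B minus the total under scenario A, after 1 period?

(Groups numbered youngest = 1 to oldest = 6.)
[period 1]
Births: 1090 * 0.321 = 350, 1700 * 0.304 = 517 → 867
Group 2: 590 * 0.984 = 581
Group 3: 1090 * 0.957 = 1043
Group 4: 1700 * 0.964 = 1639
Group 5: 1190 * 0.966 = 1150
Group 6: 1570 * 0.954 = 1498
Net migration: Group 1 + 45 → 912
Giving 912 / 581 / 1043 / 1639 / 1150 / 1498.
Scenario A total after 1 period: 6823
Scenario B projection —
[period 1]
Births: 1090 * 0.421 = 459, 1700 * 0.304 = 517 → 976
Group 2: 590 * 0.984 = 581
Group 3: 1090 * 0.957 = 1043
Group 4: 1700 * 0.964 = 1639
Group 5: 1190 * 0.966 = 1150
Group 6: 1570 * 0.954 = 1498
Net migration: Group 1 + 45 → 1021
Giving 1021 / 581 / 1043 / 1639 / 1150 / 1498.
Scenario B total after 1 period: 6932
Difference B − A = 6932 − 6823 = 109

109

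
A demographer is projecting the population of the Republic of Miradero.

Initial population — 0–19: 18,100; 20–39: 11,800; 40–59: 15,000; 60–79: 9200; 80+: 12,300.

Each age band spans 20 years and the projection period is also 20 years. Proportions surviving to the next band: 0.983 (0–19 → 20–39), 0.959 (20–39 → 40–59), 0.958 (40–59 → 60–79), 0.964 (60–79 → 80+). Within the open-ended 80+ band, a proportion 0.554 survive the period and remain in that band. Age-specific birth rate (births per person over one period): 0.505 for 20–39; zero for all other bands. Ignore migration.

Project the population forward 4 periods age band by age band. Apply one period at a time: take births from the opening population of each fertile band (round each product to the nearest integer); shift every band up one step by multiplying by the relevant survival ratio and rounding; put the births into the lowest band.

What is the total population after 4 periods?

After projecting period 1:
Births: 11800 × 0.505 = 5959
20–39: 18100 × 0.983 = 17792
40–59: 11800 × 0.959 = 11316
60–79: 15000 × 0.958 = 14370
80+: 9200 × 0.964 + 12300 × 0.554 = 8869 + 6814 = 15683
→ [5959, 17792, 11316, 14370, 15683]
After projecting period 2:
Births: 17792 × 0.505 = 8985
20–39: 5959 × 0.983 = 5858
40–59: 17792 × 0.959 = 17063
60–79: 11316 × 0.958 = 10841
80+: 14370 × 0.964 + 15683 × 0.554 = 13853 + 8688 = 22541
→ [8985, 5858, 17063, 10841, 22541]
After projecting period 3:
Births: 5858 × 0.505 = 2958
20–39: 8985 × 0.983 = 8832
40–59: 5858 × 0.959 = 5618
60–79: 17063 × 0.958 = 16346
80+: 10841 × 0.964 + 22541 × 0.554 = 10451 + 12488 = 22939
→ [2958, 8832, 5618, 16346, 22939]
After projecting period 4:
Births: 8832 × 0.505 = 4460
20–39: 2958 × 0.983 = 2908
40–59: 8832 × 0.959 = 8470
60–79: 5618 × 0.958 = 5382
80+: 16346 × 0.964 + 22939 × 0.554 = 15758 + 12708 = 28466
→ [4460, 2908, 8470, 5382, 28466]
Total after period 4: 4460 + 2908 + 8470 + 5382 + 28466 = 49686

49686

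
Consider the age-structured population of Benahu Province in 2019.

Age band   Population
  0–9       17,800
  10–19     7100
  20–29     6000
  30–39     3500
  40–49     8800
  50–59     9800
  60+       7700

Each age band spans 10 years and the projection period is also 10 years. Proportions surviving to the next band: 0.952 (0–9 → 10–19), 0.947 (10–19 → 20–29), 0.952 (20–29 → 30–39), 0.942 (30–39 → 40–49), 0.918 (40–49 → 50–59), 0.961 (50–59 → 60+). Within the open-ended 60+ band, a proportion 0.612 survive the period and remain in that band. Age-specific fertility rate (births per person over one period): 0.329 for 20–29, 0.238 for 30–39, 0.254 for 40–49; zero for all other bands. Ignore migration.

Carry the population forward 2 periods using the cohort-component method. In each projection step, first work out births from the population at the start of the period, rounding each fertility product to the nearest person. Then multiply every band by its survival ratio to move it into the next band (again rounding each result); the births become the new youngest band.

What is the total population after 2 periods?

— Period 1 —
Births: 6000 * 0.329 = 1974  |  3500 * 0.238 = 833  |  8800 * 0.254 = 2235 ⇒ total 5042
10–19: 17800 * 0.952 = 16946
20–29: 7100 * 0.947 = 6724
30–39: 6000 * 0.952 = 5712
40–49: 3500 * 0.942 = 3297
50–59: 8800 * 0.918 = 8078
60+: 9800 * 0.961 + 7700 * 0.612 = 9418 + 4712 = 14130
→ [5042, 16946, 6724, 5712, 3297, 8078, 14130]
— Period 2 —
Births: 6724 * 0.329 = 2212  |  5712 * 0.238 = 1359  |  3297 * 0.254 = 837 ⇒ total 4408
10–19: 5042 * 0.952 = 4800
20–29: 16946 * 0.947 = 16048
30–39: 6724 * 0.952 = 6401
40–49: 5712 * 0.942 = 5381
50–59: 3297 * 0.918 = 3027
60+: 8078 * 0.961 + 14130 * 0.612 = 7763 + 8648 = 16411
→ [4408, 4800, 16048, 6401, 5381, 3027, 16411]
Total after period 2: 4408 + 4800 + 16048 + 6401 + 5381 + 3027 + 16411 = 56476

56476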